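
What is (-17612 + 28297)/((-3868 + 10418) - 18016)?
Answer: -10685/11466 ≈ -0.93189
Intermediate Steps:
(-17612 + 28297)/((-3868 + 10418) - 18016) = 10685/(6550 - 18016) = 10685/(-11466) = 10685*(-1/11466) = -10685/11466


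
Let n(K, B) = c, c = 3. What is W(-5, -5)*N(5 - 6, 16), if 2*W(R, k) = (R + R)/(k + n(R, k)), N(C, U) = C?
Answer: -5/2 ≈ -2.5000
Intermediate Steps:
n(K, B) = 3
W(R, k) = R/(3 + k) (W(R, k) = ((R + R)/(k + 3))/2 = ((2*R)/(3 + k))/2 = (2*R/(3 + k))/2 = R/(3 + k))
W(-5, -5)*N(5 - 6, 16) = (-5/(3 - 5))*(5 - 6) = -5/(-2)*(-1) = -5*(-1/2)*(-1) = (5/2)*(-1) = -5/2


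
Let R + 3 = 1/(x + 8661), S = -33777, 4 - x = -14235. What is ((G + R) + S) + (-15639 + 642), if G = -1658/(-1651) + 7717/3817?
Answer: -7038706522005533/144312754300 ≈ -48774.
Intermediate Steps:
x = 14239 (x = 4 - 1*(-14235) = 4 + 14235 = 14239)
R = -68699/22900 (R = -3 + 1/(14239 + 8661) = -3 + 1/22900 = -68699/22900 ≈ -3.0000)
G = 19069353/6301867 (G = -1658*(-1/1651) + 7717*(1/3817) = 1658/1651 + 7717/3817 = 19069353/6301867 ≈ 3.0260)
((G + R) + S) + (-15639 + 642) = ((19069353/6301867 - 68699/22900) - 33777) + (-15639 + 642) = (3756222667/144312754300 - 33777) - 14997 = -4874448145768433/144312754300 - 14997 = -7038706522005533/144312754300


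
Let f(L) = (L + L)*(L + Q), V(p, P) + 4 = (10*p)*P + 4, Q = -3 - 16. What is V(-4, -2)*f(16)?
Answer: -7680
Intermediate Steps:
Q = -19
V(p, P) = 10*P*p (V(p, P) = -4 + ((10*p)*P + 4) = -4 + (10*P*p + 4) = -4 + (4 + 10*P*p) = 10*P*p)
f(L) = 2*L*(-19 + L) (f(L) = (L + L)*(L - 19) = (2*L)*(-19 + L) = 2*L*(-19 + L))
V(-4, -2)*f(16) = (10*(-2)*(-4))*(2*16*(-19 + 16)) = 80*(2*16*(-3)) = 80*(-96) = -7680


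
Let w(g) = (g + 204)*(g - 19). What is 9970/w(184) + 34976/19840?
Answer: 3807763/1984620 ≈ 1.9186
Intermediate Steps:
w(g) = (-19 + g)*(204 + g) (w(g) = (204 + g)*(-19 + g) = (-19 + g)*(204 + g))
9970/w(184) + 34976/19840 = 9970/(-3876 + 184**2 + 185*184) + 34976/19840 = 9970/(-3876 + 33856 + 34040) + 34976*(1/19840) = 9970/64020 + 1093/620 = 9970*(1/64020) + 1093/620 = 997/6402 + 1093/620 = 3807763/1984620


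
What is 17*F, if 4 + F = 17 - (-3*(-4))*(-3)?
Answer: 833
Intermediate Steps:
F = 49 (F = -4 + (17 - (-3*(-4))*(-3)) = -4 + (17 - 12*(-3)) = -4 + (17 - 1*(-36)) = -4 + (17 + 36) = -4 + 53 = 49)
17*F = 17*49 = 833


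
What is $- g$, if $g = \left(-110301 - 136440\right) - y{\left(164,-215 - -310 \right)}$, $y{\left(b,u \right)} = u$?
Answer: $246836$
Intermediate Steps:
$g = -246836$ ($g = \left(-110301 - 136440\right) - \left(-215 - -310\right) = -246741 - \left(-215 + 310\right) = -246741 - 95 = -246836$)
$- g = \left(-1\right) \left(-246836\right) = 246836$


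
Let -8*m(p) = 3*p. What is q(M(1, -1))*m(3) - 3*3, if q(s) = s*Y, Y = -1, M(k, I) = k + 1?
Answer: -27/4 ≈ -6.7500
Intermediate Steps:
M(k, I) = 1 + k
m(p) = -3*p/8
q(s) = -s (q(s) = s*(-1) = -s)
q(M(1, -1))*m(3) - 3*3 = (-(1 + 1))*(-3/8*3) - 3*3 = -1*2*(-9/8) - 9 = -2*(-9/8) - 9 = 9/4 - 9 = -27/4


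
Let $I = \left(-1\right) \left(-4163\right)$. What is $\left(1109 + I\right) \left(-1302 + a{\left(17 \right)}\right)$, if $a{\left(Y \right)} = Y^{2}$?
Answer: $-5340536$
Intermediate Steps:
$I = 4163$
$\left(1109 + I\right) \left(-1302 + a{\left(17 \right)}\right) = \left(1109 + 4163\right) \left(-1302 + 17^{2}\right) = 5272 \left(-1302 + 289\right) = 5272 \left(-1013\right) = -5340536$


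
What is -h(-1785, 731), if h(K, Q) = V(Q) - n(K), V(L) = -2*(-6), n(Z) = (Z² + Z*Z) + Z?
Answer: 6370653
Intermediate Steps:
n(Z) = Z + 2*Z² (n(Z) = (Z² + Z²) + Z = 2*Z² + Z = Z + 2*Z²)
V(L) = 12 (V(L) = -1*(-12) = 12)
h(K, Q) = 12 - K*(1 + 2*K)
-h(-1785, 731) = -(12 - 1*(-1785)*(1 + 2*(-1785))) = -(12 - 1*(-1785)*(1 - 3570)) = -(12 - 1*(-1785)*(-3569)) = -(12 - 6370665) = -1*(-6370653) = 6370653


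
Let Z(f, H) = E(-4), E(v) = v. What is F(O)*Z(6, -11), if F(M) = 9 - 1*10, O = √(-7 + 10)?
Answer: 4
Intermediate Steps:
Z(f, H) = -4
O = √3 ≈ 1.7320
F(M) = -1 (F(M) = 9 - 10 = -1)
F(O)*Z(6, -11) = -1*(-4) = 4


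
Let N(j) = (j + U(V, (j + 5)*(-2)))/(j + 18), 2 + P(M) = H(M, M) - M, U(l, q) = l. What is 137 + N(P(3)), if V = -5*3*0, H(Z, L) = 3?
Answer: 1095/8 ≈ 136.88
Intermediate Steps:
V = 0 (V = -15*0 = 0)
P(M) = 1 - M (P(M) = -2 + (3 - M) = 1 - M)
N(j) = j/(18 + j) (N(j) = (j + 0)/(j + 18) = j/(18 + j))
137 + N(P(3)) = 137 + (1 - 1*3)/(18 + (1 - 1*3)) = 137 + (1 - 3)/(18 + (1 - 3)) = 137 - 2/(18 - 2) = 137 - 2/16 = 137 - 2*1/16 = 137 - ⅛ = 1095/8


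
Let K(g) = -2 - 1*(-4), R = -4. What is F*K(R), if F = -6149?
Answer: -12298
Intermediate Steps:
K(g) = 2 (K(g) = -2 + 4 = 2)
F*K(R) = -6149*2 = -12298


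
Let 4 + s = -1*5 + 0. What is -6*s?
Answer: 54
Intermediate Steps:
s = -9 (s = -4 + (-1*5 + 0) = -4 + (-5 + 0) = -4 - 5 = -9)
-6*s = -6*(-9) = 54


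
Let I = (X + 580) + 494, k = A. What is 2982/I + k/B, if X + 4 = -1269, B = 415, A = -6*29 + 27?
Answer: -1266783/82585 ≈ -15.339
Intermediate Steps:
A = -147 (A = -174 + 27 = -147)
X = -1273 (X = -4 - 1269 = -1273)
k = -147
I = -199 (I = (-1273 + 580) + 494 = -693 + 494 = -199)
2982/I + k/B = 2982/(-199) - 147/415 = 2982*(-1/199) - 147*1/415 = -2982/199 - 147/415 = -1266783/82585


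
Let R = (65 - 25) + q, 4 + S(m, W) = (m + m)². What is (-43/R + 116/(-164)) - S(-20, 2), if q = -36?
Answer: -263623/164 ≈ -1607.5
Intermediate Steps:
S(m, W) = -4 + 4*m² (S(m, W) = -4 + (m + m)² = -4 + (2*m)² = -4 + 4*m²)
R = 4 (R = (65 - 25) - 36 = 40 - 36 = 4)
(-43/R + 116/(-164)) - S(-20, 2) = (-43/4 + 116/(-164)) - (-4 + 4*(-20)²) = (-43*¼ + 116*(-1/164)) - (-4 + 4*400) = (-43/4 - 29/41) - (-4 + 1600) = -1879/164 - 1*1596 = -1879/164 - 1596 = -263623/164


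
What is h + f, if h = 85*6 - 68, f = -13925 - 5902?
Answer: -19385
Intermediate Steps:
f = -19827
h = 442 (h = 510 - 68 = 442)
h + f = 442 - 19827 = -19385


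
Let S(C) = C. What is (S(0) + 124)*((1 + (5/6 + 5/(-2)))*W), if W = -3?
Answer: 248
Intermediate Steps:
(S(0) + 124)*((1 + (5/6 + 5/(-2)))*W) = (0 + 124)*((1 + (5/6 + 5/(-2)))*(-3)) = 124*((1 + (5*(⅙) + 5*(-½)))*(-3)) = 124*((1 + (⅚ - 5/2))*(-3)) = 124*((1 - 5/3)*(-3)) = 124*(-⅔*(-3)) = 124*2 = 248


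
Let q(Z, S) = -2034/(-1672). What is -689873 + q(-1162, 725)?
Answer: -576732811/836 ≈ -6.8987e+5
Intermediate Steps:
q(Z, S) = 1017/836 (q(Z, S) = -2034*(-1/1672) = 1017/836)
-689873 + q(-1162, 725) = -689873 + 1017/836 = -576732811/836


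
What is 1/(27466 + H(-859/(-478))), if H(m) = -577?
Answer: 1/26889 ≈ 3.7190e-5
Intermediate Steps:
1/(27466 + H(-859/(-478))) = 1/(27466 - 577) = 1/26889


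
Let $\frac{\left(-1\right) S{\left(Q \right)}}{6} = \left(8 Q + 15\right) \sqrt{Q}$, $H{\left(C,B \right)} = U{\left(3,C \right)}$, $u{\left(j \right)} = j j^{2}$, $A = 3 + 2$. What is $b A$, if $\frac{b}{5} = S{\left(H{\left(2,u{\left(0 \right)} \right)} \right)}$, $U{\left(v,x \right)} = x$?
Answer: $- 4650 \sqrt{2} \approx -6576.1$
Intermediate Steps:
$A = 5$
$u{\left(j \right)} = j^{3}$
$H{\left(C,B \right)} = C$
$S{\left(Q \right)} = - 6 \sqrt{Q} \left(15 + 8 Q\right)$ ($S{\left(Q \right)} = - 6 \left(8 Q + 15\right) \sqrt{Q} = - 6 \left(15 + 8 Q\right) \sqrt{Q} = - 6 \sqrt{Q} \left(15 + 8 Q\right)$)
$b = - 930 \sqrt{2}$ ($b = 5 \sqrt{2} \left(-90 - 96\right) = 5 \sqrt{2} \left(-186\right) = 5 \left(- 186 \sqrt{2}\right) = - 930 \sqrt{2} \approx -1315.2$)
$b A = - 930 \sqrt{2} \cdot 5 = - 4650 \sqrt{2}$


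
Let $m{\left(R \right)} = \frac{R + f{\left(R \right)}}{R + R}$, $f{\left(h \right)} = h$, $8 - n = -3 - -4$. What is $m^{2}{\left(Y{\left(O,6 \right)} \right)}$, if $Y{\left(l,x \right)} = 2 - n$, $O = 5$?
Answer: $1$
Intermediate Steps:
$n = 7$ ($n = 8 - \left(-3 - -4\right) = 8 - \left(-3 + 4\right) = 8 - 1 = 7$)
$Y{\left(l,x \right)} = -5$ ($Y{\left(l,x \right)} = 2 - 7 = -5$)
$m{\left(R \right)} = 1$ ($m{\left(R \right)} = \frac{R + R}{R + R} = \frac{2 R}{2 R} = 2 R \frac{1}{2 R} = 1$)
$m^{2}{\left(Y{\left(O,6 \right)} \right)} = 1^{2} = 1$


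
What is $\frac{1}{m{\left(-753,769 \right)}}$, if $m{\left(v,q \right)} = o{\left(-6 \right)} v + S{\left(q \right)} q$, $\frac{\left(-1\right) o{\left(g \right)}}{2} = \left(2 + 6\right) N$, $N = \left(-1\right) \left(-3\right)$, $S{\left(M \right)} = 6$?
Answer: $\frac{1}{40758} \approx 2.4535 \cdot 10^{-5}$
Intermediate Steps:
$N = 3$
$o{\left(g \right)} = -48$ ($o{\left(g \right)} = - 2 \left(2 + 6\right) 3 = - 2 \cdot 8 \cdot 3 = \left(-2\right) 24 = -48$)
$m{\left(v,q \right)} = - 48 v + 6 q$
$\frac{1}{m{\left(-753,769 \right)}} = \frac{1}{\left(-48\right) \left(-753\right) + 6 \cdot 769} = \frac{1}{36144 + 4614} = \frac{1}{40758}$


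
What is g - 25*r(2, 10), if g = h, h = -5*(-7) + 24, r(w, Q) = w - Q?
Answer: 259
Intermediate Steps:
h = 59 (h = 35 + 24 = 59)
g = 59
g - 25*r(2, 10) = 59 - 25*(2 - 1*10) = 59 - 25*(2 - 10) = 59 - 25*(-8) = 59 + 200 = 259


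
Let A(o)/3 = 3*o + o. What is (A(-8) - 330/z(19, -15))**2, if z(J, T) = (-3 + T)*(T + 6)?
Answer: 7006609/729 ≈ 9611.3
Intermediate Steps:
A(o) = 12*o (A(o) = 3*(3*o + o) = 3*(4*o) = 12*o)
z(J, T) = (-3 + T)*(6 + T)
(A(-8) - 330/z(19, -15))**2 = (12*(-8) - 330/(-18 + (-15)**2 + 3*(-15)))**2 = (-96 - 330/(-18 + 225 - 45))**2 = (-96 - 330/162)**2 = (-96 - 330*1/162)**2 = (-96 - 55/27)**2 = (-2647/27)**2 = 7006609/729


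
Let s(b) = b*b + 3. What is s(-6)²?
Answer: 1521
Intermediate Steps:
s(b) = 3 + b² (s(b) = b² + 3 = 3 + b²)
s(-6)² = (3 + (-6)²)² = (3 + 36)² = 39² = 1521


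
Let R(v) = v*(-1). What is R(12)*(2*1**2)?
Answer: -24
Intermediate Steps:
R(v) = -v
R(12)*(2*1**2) = (-1*12)*(2*1**2) = -24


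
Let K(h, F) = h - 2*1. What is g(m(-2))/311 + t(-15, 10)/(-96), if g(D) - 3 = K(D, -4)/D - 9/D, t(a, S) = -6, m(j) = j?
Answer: 463/4976 ≈ 0.093047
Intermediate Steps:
K(h, F) = -2 + h (K(h, F) = h - 2 = -2 + h)
g(D) = 3 - 9/D + (-2 + D)/D (g(D) = 3 + ((-2 + D)/D - 9/D) = 3 + (-9/D + (-2 + D)/D) = 3 - 9/D + (-2 + D)/D)
g(m(-2))/311 + t(-15, 10)/(-96) = (4 - 11/(-2))/311 - 6/(-96) = (4 - 11*(-½))*(1/311) - 6*(-1/96) = (4 + 11/2)*(1/311) + 1/16 = (19/2)*(1/311) + 1/16 = 19/622 + 1/16 = 463/4976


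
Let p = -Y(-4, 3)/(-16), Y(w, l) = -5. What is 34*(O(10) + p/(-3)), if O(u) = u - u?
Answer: 85/24 ≈ 3.5417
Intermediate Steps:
O(u) = 0
p = -5/16 (p = -(-5)/(-16) = -(-5)*(-1)/16 = -1*5/16 = -5/16 ≈ -0.31250)
34*(O(10) + p/(-3)) = 34*(0 - 5/16/(-3)) = 34*(0 - 5/16*(-1/3)) = 34*(0 + 5/48) = 34*(5/48) = 85/24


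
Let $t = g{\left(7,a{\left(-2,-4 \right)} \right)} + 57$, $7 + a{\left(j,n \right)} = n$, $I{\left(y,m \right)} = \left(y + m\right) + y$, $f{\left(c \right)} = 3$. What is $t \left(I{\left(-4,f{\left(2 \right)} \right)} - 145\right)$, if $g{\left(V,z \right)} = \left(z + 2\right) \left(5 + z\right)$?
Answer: $-16650$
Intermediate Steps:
$I{\left(y,m \right)} = m + 2 y$ ($I{\left(y,m \right)} = \left(m + y\right) + y = m + 2 y$)
$a{\left(j,n \right)} = -7 + n$
$g{\left(V,z \right)} = \left(2 + z\right) \left(5 + z\right)$
$t = 111$ ($t = \left(10 + \left(-7 - 4\right)^{2} + 7 \left(-7 - 4\right)\right) + 57 = \left(10 + \left(-11\right)^{2} + 7 \left(-11\right)\right) + 57 = \left(10 + 121 - 77\right) + 57 = 54 + 57 = 111$)
$t \left(I{\left(-4,f{\left(2 \right)} \right)} - 145\right) = 111 \left(\left(3 + 2 \left(-4\right)\right) - 145\right) = 111 \left(\left(3 - 8\right) - 145\right) = 111 \left(-5 - 145\right) = 111 \left(-150\right) = -16650$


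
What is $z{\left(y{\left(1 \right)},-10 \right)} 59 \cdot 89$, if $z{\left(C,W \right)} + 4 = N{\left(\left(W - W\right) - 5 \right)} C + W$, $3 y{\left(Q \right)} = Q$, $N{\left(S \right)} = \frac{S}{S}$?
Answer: $- \frac{215291}{3} \approx -71764.0$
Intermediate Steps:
$N{\left(S \right)} = 1$
$y{\left(Q \right)} = \frac{Q}{3}$
$z{\left(C,W \right)} = -4 + C + W$ ($z{\left(C,W \right)} = -4 + \left(1 C + W\right) = -4 + \left(C + W\right) = -4 + C + W$)
$z{\left(y{\left(1 \right)},-10 \right)} 59 \cdot 89 = \left(-4 + \frac{1}{3} \cdot 1 - 10\right) 59 \cdot 89 = \left(-4 + \frac{1}{3} - 10\right) 59 \cdot 89 = \left(- \frac{41}{3}\right) 59 \cdot 89 = \left(- \frac{2419}{3}\right) 89 = - \frac{215291}{3}$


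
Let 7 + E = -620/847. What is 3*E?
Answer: -19647/847 ≈ -23.196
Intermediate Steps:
E = -6549/847 (E = -7 - 620/847 = -6549/847 ≈ -7.7320)
3*E = 3*(-6549/847) = -19647/847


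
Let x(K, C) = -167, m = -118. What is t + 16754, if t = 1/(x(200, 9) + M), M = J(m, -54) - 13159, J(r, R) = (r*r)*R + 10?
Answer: 12820361847/765212 ≈ 16754.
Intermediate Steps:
J(r, R) = 10 + R*r**2 (J(r, R) = r**2*R + 10 = R*r**2 + 10 = 10 + R*r**2)
M = -765045 (M = (10 - 54*(-118)**2) - 13159 = (10 - 54*13924) - 13159 = (10 - 751896) - 13159 = -751886 - 13159 = -765045)
t = -1/765212 (t = 1/(-167 - 765045) = 1/(-765212) = -1/765212 ≈ -1.3068e-6)
t + 16754 = -1/765212 + 16754 = 12820361847/765212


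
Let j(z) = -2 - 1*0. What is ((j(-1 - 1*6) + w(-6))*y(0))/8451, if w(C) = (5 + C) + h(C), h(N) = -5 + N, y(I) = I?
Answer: 0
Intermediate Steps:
j(z) = -2 (j(z) = -2 + 0 = -2)
w(C) = 2*C (w(C) = (5 + C) + (-5 + C) = 2*C)
((j(-1 - 1*6) + w(-6))*y(0))/8451 = ((-2 + 2*(-6))*0)/8451 = ((-2 - 12)*0)*(1/8451) = -14*0*(1/8451) = 0*(1/8451) = 0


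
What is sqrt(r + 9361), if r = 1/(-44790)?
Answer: sqrt(18779514875310)/44790 ≈ 96.752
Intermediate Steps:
r = -1/44790 ≈ -2.2326e-5
sqrt(r + 9361) = sqrt(-1/44790 + 9361) = sqrt(419279189/44790) = sqrt(18779514875310)/44790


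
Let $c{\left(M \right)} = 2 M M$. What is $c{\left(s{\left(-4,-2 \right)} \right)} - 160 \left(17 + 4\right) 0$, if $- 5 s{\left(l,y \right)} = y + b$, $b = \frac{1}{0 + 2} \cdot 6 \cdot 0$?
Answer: $\frac{8}{25} \approx 0.32$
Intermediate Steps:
$b = 0$ ($b = \frac{1}{2} \cdot 6 \cdot 0 = 3 \cdot 0 = 0$)
$s{\left(l,y \right)} = - \frac{y}{5}$ ($s{\left(l,y \right)} = - \frac{y + 0}{5} = - \frac{y}{5}$)
$c{\left(M \right)} = 2 M^{2}$
$c{\left(s{\left(-4,-2 \right)} \right)} - 160 \left(17 + 4\right) 0 = 2 \left(\left(- \frac{1}{5}\right) \left(-2\right)\right)^{2} - 160 \left(17 + 4\right) 0 = 2 \left(\frac{2}{5}\right)^{2} - 160 \cdot 21 \cdot 0 = 2 \cdot \frac{4}{25} - 0 = \frac{8}{25} + 0 = \frac{8}{25}$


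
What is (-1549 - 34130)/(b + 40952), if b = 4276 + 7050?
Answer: -11893/17426 ≈ -0.68249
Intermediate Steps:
b = 11326
(-1549 - 34130)/(b + 40952) = (-1549 - 34130)/(11326 + 40952) = -35679/52278 = -35679*1/52278 = -11893/17426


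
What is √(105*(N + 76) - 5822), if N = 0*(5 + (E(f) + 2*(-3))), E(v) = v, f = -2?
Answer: √2158 ≈ 46.454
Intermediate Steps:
N = 0 (N = 0*(5 + (-2 + 2*(-3))) = 0*(5 + (-2 - 6)) = 0*(5 - 8) = 0*(-3) = 0)
√(105*(N + 76) - 5822) = √(105*(0 + 76) - 5822) = √(105*76 - 5822) = √(7980 - 5822) = √2158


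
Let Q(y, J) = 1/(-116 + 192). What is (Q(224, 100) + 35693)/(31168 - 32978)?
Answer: -2712669/137560 ≈ -19.720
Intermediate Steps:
Q(y, J) = 1/76
(Q(224, 100) + 35693)/(31168 - 32978) = (1/76 + 35693)/(31168 - 32978) = (2712669/76)/(-1810) = (2712669/76)*(-1/1810) = -2712669/137560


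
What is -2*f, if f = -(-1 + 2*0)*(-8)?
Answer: 16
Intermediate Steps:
f = -8 (f = -(-1 + 0)*(-8) = -1*(-1)*(-8) = 1*(-8) = -8)
-2*f = -2*(-8) = 16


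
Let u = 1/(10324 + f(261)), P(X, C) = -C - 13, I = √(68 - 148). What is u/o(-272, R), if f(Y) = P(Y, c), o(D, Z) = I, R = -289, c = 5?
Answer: -I*√5/206120 ≈ -1.0848e-5*I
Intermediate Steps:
I = 4*I*√5 (I = √(-80) = 4*I*√5 ≈ 8.9443*I)
o(D, Z) = 4*I*√5
P(X, C) = -13 - C
f(Y) = -18 (f(Y) = -13 - 1*5 = -13 - 5 = -18)
u = 1/10306 (u = 1/(10324 - 18) = 1/10306 ≈ 9.7031e-5)
u/o(-272, R) = 1/(10306*((4*I*√5))) = (-I*√5/20)/10306 = -I*√5/206120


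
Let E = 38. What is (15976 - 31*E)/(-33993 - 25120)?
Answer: -14798/59113 ≈ -0.25033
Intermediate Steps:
(15976 - 31*E)/(-33993 - 25120) = (15976 - 31*38)/(-33993 - 25120) = (15976 - 1178)/(-59113) = 14798*(-1/59113) = -14798/59113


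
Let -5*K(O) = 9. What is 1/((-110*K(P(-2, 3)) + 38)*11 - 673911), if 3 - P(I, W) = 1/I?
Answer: -1/671315 ≈ -1.4896e-6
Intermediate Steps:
P(I, W) = 3 - 1/I
K(O) = -9/5 (K(O) = -⅕*9 = -9/5)
1/((-110*K(P(-2, 3)) + 38)*11 - 673911) = 1/((-110*(-9/5) + 38)*11 - 673911) = 1/((198 + 38)*11 - 673911) = 1/(236*11 - 673911) = 1/(2596 - 673911) = 1/(-671315) = -1/671315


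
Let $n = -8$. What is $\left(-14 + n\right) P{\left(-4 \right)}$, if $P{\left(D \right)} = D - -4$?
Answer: $0$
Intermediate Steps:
$P{\left(D \right)} = 4 + D$ ($P{\left(D \right)} = D + 4 = 4 + D$)
$\left(-14 + n\right) P{\left(-4 \right)} = \left(-14 - 8\right) \left(4 - 4\right) = \left(-22\right) 0 = 0$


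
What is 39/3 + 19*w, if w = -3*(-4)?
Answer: 241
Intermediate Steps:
w = 12
39/3 + 19*w = 39/3 + 19*12 = 39*(⅓) + 228 = 13 + 228 = 241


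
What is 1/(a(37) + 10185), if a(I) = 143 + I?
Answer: 1/10365 ≈ 9.6478e-5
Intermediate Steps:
1/(a(37) + 10185) = 1/((143 + 37) + 10185) = 1/(180 + 10185) = 1/10365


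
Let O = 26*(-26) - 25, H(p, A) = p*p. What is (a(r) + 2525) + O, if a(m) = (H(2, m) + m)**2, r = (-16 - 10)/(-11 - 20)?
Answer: 1775364/961 ≈ 1847.4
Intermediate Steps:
r = 26/31 (r = -26/(-31) = -26*(-1/31) = 26/31 ≈ 0.83871)
H(p, A) = p**2
O = -701 (O = -676 - 25 = -701)
a(m) = (4 + m)**2 (a(m) = (2**2 + m)**2 = (4 + m)**2)
(a(r) + 2525) + O = ((4 + 26/31)**2 + 2525) - 701 = ((150/31)**2 + 2525) - 701 = (22500/961 + 2525) - 701 = 2449025/961 - 701 = 1775364/961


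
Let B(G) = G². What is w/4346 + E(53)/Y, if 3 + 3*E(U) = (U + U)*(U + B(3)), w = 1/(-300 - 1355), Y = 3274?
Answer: 11812094162/17661502965 ≈ 0.66880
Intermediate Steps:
w = -1/1655 (w = 1/(-1655) = -1/1655 ≈ -0.00060423)
E(U) = -1 + 2*U*(9 + U)/3 (E(U) = -1 + ((U + U)*(U + 3²))/3 = -1 + ((2*U)*(U + 9))/3 = -1 + ((2*U)*(9 + U))/3 = -1 + (2*U*(9 + U))/3 = -1 + 2*U*(9 + U)/3)
w/4346 + E(53)/Y = -1/1655/4346 + (-1 + 6*53 + (⅔)*53²)/3274 = -1/1655*1/4346 + (-1 + 318 + (⅔)*2809)*(1/3274) = -1/7192630 + (-1 + 318 + 5618/3)*(1/3274) = -1/7192630 + (6569/3)*(1/3274) = -1/7192630 + 6569/9822 = 11812094162/17661502965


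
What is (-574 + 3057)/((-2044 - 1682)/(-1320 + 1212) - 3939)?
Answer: -4966/7809 ≈ -0.63593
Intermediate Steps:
(-574 + 3057)/((-2044 - 1682)/(-1320 + 1212) - 3939) = 2483/(-3726/(-108) - 3939) = 2483/(-3726*(-1/108) - 3939) = 2483/(69/2 - 3939) = 2483/(-7809/2) = 2483*(-2/7809) = -4966/7809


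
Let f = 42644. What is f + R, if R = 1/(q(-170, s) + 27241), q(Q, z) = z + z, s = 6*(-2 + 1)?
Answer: 1161153477/27229 ≈ 42644.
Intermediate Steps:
s = -6 (s = 6*(-1) = -6)
q(Q, z) = 2*z
R = 1/27229 (R = 1/(2*(-6) + 27241) = 1/(-12 + 27241) = 1/27229 ≈ 3.6726e-5)
f + R = 42644 + 1/27229 = 1161153477/27229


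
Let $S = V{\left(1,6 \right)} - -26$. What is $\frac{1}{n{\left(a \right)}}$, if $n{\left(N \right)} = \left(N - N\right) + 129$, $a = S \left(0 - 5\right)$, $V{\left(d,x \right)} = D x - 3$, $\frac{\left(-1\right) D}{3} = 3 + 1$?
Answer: $\frac{1}{129} \approx 0.0077519$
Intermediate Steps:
$D = -12$ ($D = - 3 \left(3 + 1\right) = \left(-3\right) 4 = -12$)
$V{\left(d,x \right)} = -3 - 12 x$ ($V{\left(d,x \right)} = - 12 x - 3 = -3 - 12 x$)
$S = -49$ ($S = \left(-3 - 72\right) - -26 = \left(-3 - 72\right) + 26 = -75 + 26 = -49$)
$a = 245$ ($a = - 49 \left(0 - 5\right) = \left(-49\right) \left(-5\right) = 245$)
$n{\left(N \right)} = 129$ ($n{\left(N \right)} = 0 + 129 = 129$)
$\frac{1}{n{\left(a \right)}} = \frac{1}{129}$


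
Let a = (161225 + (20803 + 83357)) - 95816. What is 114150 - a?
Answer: -55419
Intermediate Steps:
a = 169569 (a = (161225 + 104160) - 95816 = 265385 - 95816 = 169569)
114150 - a = 114150 - 1*169569 = 114150 - 169569 = -55419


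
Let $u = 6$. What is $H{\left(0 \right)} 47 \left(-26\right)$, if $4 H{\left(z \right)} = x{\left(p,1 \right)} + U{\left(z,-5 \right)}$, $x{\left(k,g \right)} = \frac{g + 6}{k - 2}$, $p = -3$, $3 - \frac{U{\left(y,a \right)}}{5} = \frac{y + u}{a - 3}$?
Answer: $- \frac{212017}{40} \approx -5300.4$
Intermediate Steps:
$U{\left(y,a \right)} = 15 - \frac{5 \left(6 + y\right)}{-3 + a}$ ($U{\left(y,a \right)} = 15 - 5 \frac{y + 6}{a - 3} = 15 - 5 \frac{6 + y}{-3 + a} = 15 - \frac{5 \left(6 + y\right)}{-3 + a}$)
$x{\left(k,g \right)} = \frac{6 + g}{-2 + k}$
$H{\left(z \right)} = \frac{347}{80} + \frac{5 z}{32}$ ($H{\left(z \right)} = \frac{\frac{6 + 1}{-2 - 3} + \frac{5 \left(-15 - z + 3 \left(-5\right)\right)}{-3 - 5}}{4} = \frac{\frac{1}{-5} \cdot 7 + \frac{5 \left(-15 - z - 15\right)}{-8}}{4} = \frac{\left(- \frac{1}{5}\right) 7 + 5 \left(- \frac{1}{8}\right) \left(-30 - z\right)}{4} = \frac{- \frac{7}{5} + \left(\frac{75}{4} + \frac{5 z}{8}\right)}{4} = \frac{\frac{347}{20} + \frac{5 z}{8}}{4} = \frac{347}{80} + \frac{5 z}{32}$)
$H{\left(0 \right)} 47 \left(-26\right) = \left(\frac{347}{80} + \frac{5}{32} \cdot 0\right) 47 \left(-26\right) = \left(\frac{347}{80} + 0\right) 47 \left(-26\right) = \frac{347}{80} \cdot 47 \left(-26\right) = \frac{16309}{80} \left(-26\right) = - \frac{212017}{40}$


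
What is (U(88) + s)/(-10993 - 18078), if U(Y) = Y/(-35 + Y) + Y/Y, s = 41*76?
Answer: -165289/1540763 ≈ -0.10728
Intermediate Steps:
s = 3116
U(Y) = 1 + Y/(-35 + Y) (U(Y) = Y/(-35 + Y) + 1 = 1 + Y/(-35 + Y))
(U(88) + s)/(-10993 - 18078) = ((-35 + 2*88)/(-35 + 88) + 3116)/(-10993 - 18078) = ((-35 + 176)/53 + 3116)/(-29071) = ((1/53)*141 + 3116)*(-1/29071) = (141/53 + 3116)*(-1/29071) = (165289/53)*(-1/29071) = -165289/1540763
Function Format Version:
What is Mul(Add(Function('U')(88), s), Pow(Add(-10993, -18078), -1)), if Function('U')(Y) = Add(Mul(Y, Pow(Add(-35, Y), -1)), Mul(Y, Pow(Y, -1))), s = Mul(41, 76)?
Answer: Rational(-165289, 1540763) ≈ -0.10728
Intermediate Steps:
s = 3116
Function('U')(Y) = Add(1, Mul(Y, Pow(Add(-35, Y), -1))) (Function('U')(Y) = Add(Mul(Y, Pow(Add(-35, Y), -1)), 1) = Add(1, Mul(Y, Pow(Add(-35, Y), -1))))
Mul(Add(Function('U')(88), s), Pow(Add(-10993, -18078), -1)) = Mul(Add(Mul(Pow(Add(-35, 88), -1), Add(-35, Mul(2, 88))), 3116), Pow(Add(-10993, -18078), -1)) = Mul(Add(Mul(Pow(53, -1), Add(-35, 176)), 3116), Pow(-29071, -1)) = Mul(Add(Mul(Rational(1, 53), 141), 3116), Rational(-1, 29071)) = Mul(Add(Rational(141, 53), 3116), Rational(-1, 29071)) = Mul(Rational(165289, 53), Rational(-1, 29071)) = Rational(-165289, 1540763)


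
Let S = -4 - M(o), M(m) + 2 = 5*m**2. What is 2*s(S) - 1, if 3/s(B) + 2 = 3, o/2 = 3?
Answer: 5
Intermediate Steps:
o = 6 (o = 2*3 = 6)
M(m) = -2 + 5*m**2
S = -182 (S = -4 - (-2 + 5*6**2) = -4 - (-2 + 5*36) = -4 - (-2 + 180) = -4 - 1*178 = -4 - 178 = -182)
s(B) = 3 (s(B) = 3/(-2 + 3) = 3/1 = 3*1 = 3)
2*s(S) - 1 = 2*3 - 1 = 6 - 1 = 5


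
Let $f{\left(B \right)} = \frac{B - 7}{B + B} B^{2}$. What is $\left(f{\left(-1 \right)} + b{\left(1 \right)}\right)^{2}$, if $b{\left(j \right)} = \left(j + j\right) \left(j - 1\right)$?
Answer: $16$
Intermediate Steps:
$b{\left(j \right)} = 2 j \left(-1 + j\right)$
$f{\left(B \right)} = \frac{B \left(-7 + B\right)}{2}$ ($f{\left(B \right)} = \frac{-7 + B}{2 B} B^{2} = \frac{B \left(-7 + B\right)}{2}$)
$\left(f{\left(-1 \right)} + b{\left(1 \right)}\right)^{2} = \left(\frac{1}{2} \left(-1\right) \left(-7 - 1\right) + 2 \cdot 1 \left(-1 + 1\right)\right)^{2} = \left(\frac{1}{2} \left(-1\right) \left(-8\right) + 2 \cdot 1 \cdot 0\right)^{2} = \left(4 + 0\right)^{2} = 4^{2} = 16$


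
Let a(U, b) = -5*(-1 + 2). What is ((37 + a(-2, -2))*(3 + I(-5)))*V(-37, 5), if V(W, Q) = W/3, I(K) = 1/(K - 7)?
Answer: -10360/9 ≈ -1151.1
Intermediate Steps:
I(K) = 1/(-7 + K)
V(W, Q) = W/3 (V(W, Q) = W*(⅓) = W/3)
a(U, b) = -5 (a(U, b) = -5*1 = -5)
((37 + a(-2, -2))*(3 + I(-5)))*V(-37, 5) = ((37 - 5)*(3 + 1/(-7 - 5)))*((⅓)*(-37)) = (32*(3 + 1/(-12)))*(-37/3) = (32*(3 - 1/12))*(-37/3) = (32*(35/12))*(-37/3) = (280/3)*(-37/3) = -10360/9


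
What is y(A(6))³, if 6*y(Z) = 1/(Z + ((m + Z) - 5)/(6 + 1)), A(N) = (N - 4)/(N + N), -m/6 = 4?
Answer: -343/4574296 ≈ -7.4984e-5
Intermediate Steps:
m = -24 (m = -6*4 = -24)
A(N) = (-4 + N)/(2*N) (A(N) = (-4 + N)/((2*N)) = (-4 + N)*(1/(2*N)) = (-4 + N)/(2*N))
y(Z) = 1/(6*(-29/7 + 8*Z/7)) (y(Z) = 1/(6*(Z + ((-24 + Z) - 5)/(6 + 1))) = 1/(6*(Z + (-29 + Z)/7)) = 1/(6*(Z + (-29 + Z)*(⅐))) = 1/(6*(Z + (-29/7 + Z/7))) = 1/(6*(-29/7 + 8*Z/7)))
y(A(6))³ = (7/(6*(-29 + 8*((½)*(-4 + 6)/6))))³ = (7/(6*(-29 + 8*((½)*(⅙)*2))))³ = (7/(6*(-29 + 8*(⅙))))³ = (7/(6*(-29 + 4/3)))³ = (7/(6*(-83/3)))³ = ((7/6)*(-3/83))³ = (-7/166)³ = -343/4574296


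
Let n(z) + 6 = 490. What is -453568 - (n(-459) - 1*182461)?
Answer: -271591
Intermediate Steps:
n(z) = 484 (n(z) = -6 + 490 = 484)
-453568 - (n(-459) - 1*182461) = -453568 - (484 - 1*182461) = -453568 - (484 - 182461) = -453568 - 1*(-181977) = -453568 + 181977 = -271591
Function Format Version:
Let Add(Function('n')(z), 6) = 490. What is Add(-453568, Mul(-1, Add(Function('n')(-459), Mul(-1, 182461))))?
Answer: -271591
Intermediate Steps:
Function('n')(z) = 484 (Function('n')(z) = Add(-6, 490) = 484)
Add(-453568, Mul(-1, Add(Function('n')(-459), Mul(-1, 182461)))) = Add(-453568, Mul(-1, Add(484, Mul(-1, 182461)))) = Add(-453568, Mul(-1, Add(484, -182461))) = Add(-453568, Mul(-1, -181977)) = Add(-453568, 181977) = -271591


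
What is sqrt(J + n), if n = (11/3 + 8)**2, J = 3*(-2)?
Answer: sqrt(1171)/3 ≈ 11.407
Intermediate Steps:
J = -6
n = 1225/9 (n = (11*(1/3) + 8)**2 = (11/3 + 8)**2 = (35/3)**2 = 1225/9 ≈ 136.11)
sqrt(J + n) = sqrt(-6 + 1225/9) = sqrt(1171/9) = sqrt(1171)/3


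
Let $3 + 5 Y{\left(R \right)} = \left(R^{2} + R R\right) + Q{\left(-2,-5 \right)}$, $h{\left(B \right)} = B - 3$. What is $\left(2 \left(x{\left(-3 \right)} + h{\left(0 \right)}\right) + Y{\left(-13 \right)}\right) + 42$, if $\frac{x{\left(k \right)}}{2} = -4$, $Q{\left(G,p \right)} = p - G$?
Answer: $\frac{432}{5} \approx 86.4$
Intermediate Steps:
$h{\left(B \right)} = -3 + B$
$x{\left(k \right)} = -8$ ($x{\left(k \right)} = 2 \left(-4\right) = -8$)
$Y{\left(R \right)} = - \frac{6}{5} + \frac{2 R^{2}}{5}$ ($Y{\left(R \right)} = - \frac{3}{5} + \frac{\left(R^{2} + R R\right) - 3}{5} = - \frac{3}{5} + \frac{\left(R^{2} + R^{2}\right) + \left(-5 + 2\right)}{5} = - \frac{3}{5} + \frac{2 R^{2} - 3}{5} = - \frac{3}{5} + \frac{-3 + 2 R^{2}}{5} = - \frac{3}{5} + \left(- \frac{3}{5} + \frac{2 R^{2}}{5}\right) = - \frac{6}{5} + \frac{2 R^{2}}{5}$)
$\left(2 \left(x{\left(-3 \right)} + h{\left(0 \right)}\right) + Y{\left(-13 \right)}\right) + 42 = \left(2 \left(-8 + \left(-3 + 0\right)\right) - \left(\frac{6}{5} - \frac{2 \left(-13\right)^{2}}{5}\right)\right) + 42 = \left(2 \left(-8 - 3\right) + \left(- \frac{6}{5} + \frac{2}{5} \cdot 169\right)\right) + 42 = \left(2 \left(-11\right) + \left(- \frac{6}{5} + \frac{338}{5}\right)\right) + 42 = \left(-22 + \frac{332}{5}\right) + 42 = \frac{222}{5} + 42 = \frac{432}{5}$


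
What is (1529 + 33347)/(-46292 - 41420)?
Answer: -8719/21928 ≈ -0.39762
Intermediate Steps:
(1529 + 33347)/(-46292 - 41420) = 34876/(-87712) = 34876*(-1/87712) = -8719/21928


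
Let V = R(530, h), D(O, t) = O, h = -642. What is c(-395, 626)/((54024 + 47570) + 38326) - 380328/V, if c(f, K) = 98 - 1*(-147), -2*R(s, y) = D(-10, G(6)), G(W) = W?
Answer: -10643098507/139920 ≈ -76066.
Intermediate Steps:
R(s, y) = 5 (R(s, y) = -1/2*(-10) = 5)
c(f, K) = 245 (c(f, K) = 98 + 147 = 245)
V = 5
c(-395, 626)/((54024 + 47570) + 38326) - 380328/V = 245/((54024 + 47570) + 38326) - 380328/5 = 245/(101594 + 38326) - 380328*1/5 = 245/139920 - 380328/5 = 245*(1/139920) - 380328/5 = 49/27984 - 380328/5 = -10643098507/139920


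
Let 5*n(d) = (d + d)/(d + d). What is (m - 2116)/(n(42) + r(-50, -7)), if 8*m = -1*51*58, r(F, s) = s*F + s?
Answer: -49715/6864 ≈ -7.2429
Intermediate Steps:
r(F, s) = s + F*s (r(F, s) = F*s + s = s + F*s)
m = -1479/4 (m = (-1*51*58)/8 = (-51*58)/8 = (1/8)*(-2958) = -1479/4 ≈ -369.75)
n(d) = 1/5 (n(d) = ((d + d)/(d + d))/5 = ((2*d)/((2*d)))/5 = ((2*d)*(1/(2*d)))/5 = (1/5)*1 = 1/5)
(m - 2116)/(n(42) + r(-50, -7)) = (-1479/4 - 2116)/(1/5 - 7*(1 - 50)) = -9943/(4*(1/5 - 7*(-49))) = -9943/(4*(1/5 + 343)) = -9943/(4*1716/5) = -9943/4*5/1716 = -49715/6864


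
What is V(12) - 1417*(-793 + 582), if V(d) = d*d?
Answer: 299131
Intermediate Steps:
V(d) = d**2
V(12) - 1417*(-793 + 582) = 12**2 - 1417*(-793 + 582) = 144 - 1417*(-211) = 144 + 298987 = 299131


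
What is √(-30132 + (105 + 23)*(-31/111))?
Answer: 2*I*√92924205/111 ≈ 173.69*I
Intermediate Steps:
√(-30132 + (105 + 23)*(-31/111)) = √(-30132 + 128*(-31*1/111)) = √(-30132 + 128*(-31/111)) = √(-30132 - 3968/111) = √(-3348620/111) = 2*I*√92924205/111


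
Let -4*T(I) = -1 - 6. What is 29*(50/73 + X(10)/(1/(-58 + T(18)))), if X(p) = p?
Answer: -2378725/146 ≈ -16293.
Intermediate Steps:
T(I) = 7/4 (T(I) = -(-1 - 6)/4 = -¼*(-7) = 7/4)
29*(50/73 + X(10)/(1/(-58 + T(18)))) = 29*(50/73 + 10/(1/(-58 + 7/4))) = 29*(50*(1/73) + 10/(1/(-225/4))) = 29*(50/73 + 10/(-4/225)) = 29*(50/73 + 10*(-225/4)) = 29*(50/73 - 1125/2) = 29*(-82025/146) = -2378725/146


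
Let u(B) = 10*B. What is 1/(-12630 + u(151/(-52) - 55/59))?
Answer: -1534/19433265 ≈ -7.8937e-5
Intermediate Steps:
1/(-12630 + u(151/(-52) - 55/59)) = 1/(-12630 + 10*(151/(-52) - 55/59)) = 1/(-12630 + 10*(151*(-1/52) - 55*1/59)) = 1/(-12630 + 10*(-151/52 - 55/59)) = 1/(-12630 + 10*(-11769/3068)) = 1/(-12630 - 58845/1534) = 1/(-19433265/1534) = -1534/19433265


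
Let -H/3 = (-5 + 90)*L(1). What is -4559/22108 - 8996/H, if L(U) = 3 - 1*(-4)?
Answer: 190745753/39462780 ≈ 4.8336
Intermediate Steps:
L(U) = 7 (L(U) = 3 + 4 = 7)
H = -1785 (H = -3*(-5 + 90)*7 = -255*7 = -3*595 = -1785)
-4559/22108 - 8996/H = -4559/22108 - 8996/(-1785) = -4559*1/22108 - 8996*(-1/1785) = -4559/22108 + 8996/1785 = 190745753/39462780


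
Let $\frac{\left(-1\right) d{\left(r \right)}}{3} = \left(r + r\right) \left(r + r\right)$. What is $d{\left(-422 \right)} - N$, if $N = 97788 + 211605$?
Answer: $-2446401$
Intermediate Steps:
$d{\left(r \right)} = - 12 r^{2}$ ($d{\left(r \right)} = - 3 \left(r + r\right) \left(r + r\right) = - 3 \cdot 2 r 2 r = - 3 \cdot 4 r^{2} = - 12 r^{2}$)
$N = 309393$
$d{\left(-422 \right)} - N = - 12 \left(-422\right)^{2} - 309393 = \left(-12\right) 178084 - 309393 = -2137008 - 309393 = -2446401$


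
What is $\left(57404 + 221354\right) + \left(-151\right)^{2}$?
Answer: $301559$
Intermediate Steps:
$\left(57404 + 221354\right) + \left(-151\right)^{2} = 278758 + 22801 = 301559$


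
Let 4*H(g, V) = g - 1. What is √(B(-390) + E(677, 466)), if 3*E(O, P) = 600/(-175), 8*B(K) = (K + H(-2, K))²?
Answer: √239396626/112 ≈ 138.15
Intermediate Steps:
H(g, V) = -¼ + g/4 (H(g, V) = (g - 1)/4 = (-1 + g)/4 = -¼ + g/4)
B(K) = (-¾ + K)²/8 (B(K) = (K + (-¼ + (¼)*(-2)))²/8 = (K + (-¼ - ½))²/8 = (K - ¾)²/8 = (-¾ + K)²/8)
E(O, P) = -8/7 (E(O, P) = (600/(-175))/3 = (600*(-1/175))/3 = (⅓)*(-24/7) = -8/7)
√(B(-390) + E(677, 466)) = √((-3 + 4*(-390))²/128 - 8/7) = √((-3 - 1560)²/128 - 8/7) = √((1/128)*(-1563)² - 8/7) = √((1/128)*2442969 - 8/7) = √(2442969/128 - 8/7) = √(17099759/896) = √239396626/112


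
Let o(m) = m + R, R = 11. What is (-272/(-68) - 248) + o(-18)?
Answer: -251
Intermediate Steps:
o(m) = 11 + m (o(m) = m + 11 = 11 + m)
(-272/(-68) - 248) + o(-18) = (-272/(-68) - 248) + (11 - 18) = (-272*(-1/68) - 248) - 7 = (4 - 248) - 7 = -244 - 7 = -251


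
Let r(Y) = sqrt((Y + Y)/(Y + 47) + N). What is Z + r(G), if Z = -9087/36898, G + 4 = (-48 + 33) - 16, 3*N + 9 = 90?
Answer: -9087/36898 + sqrt(762)/6 ≈ 4.3545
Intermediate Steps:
N = 27 (N = -3 + (1/3)*90 = -3 + 30 = 27)
G = -35 (G = -4 + ((-48 + 33) - 16) = -4 + (-15 - 16) = -4 - 31 = -35)
r(Y) = sqrt(27 + 2*Y/(47 + Y)) (r(Y) = sqrt((Y + Y)/(Y + 47) + 27) = sqrt((2*Y)/(47 + Y) + 27) = sqrt(2*Y/(47 + Y) + 27) = sqrt(27 + 2*Y/(47 + Y)))
Z = -9087/36898 (Z = -9087*1/36898 = -9087/36898 ≈ -0.24627)
Z + r(G) = -9087/36898 + sqrt((1269 + 29*(-35))/(47 - 35)) = -9087/36898 + sqrt((1269 - 1015)/12) = -9087/36898 + sqrt((1/12)*254) = -9087/36898 + sqrt(127/6) = -9087/36898 + sqrt(762)/6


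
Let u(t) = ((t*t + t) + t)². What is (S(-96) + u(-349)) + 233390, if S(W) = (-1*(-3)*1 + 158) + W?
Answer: 14666170064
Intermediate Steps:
u(t) = (t² + 2*t)² (u(t) = ((t² + t) + t)² = ((t + t²) + t)² = (t² + 2*t)²)
S(W) = 161 + W (S(W) = (3*1 + 158) + W = (3 + 158) + W = 161 + W)
(S(-96) + u(-349)) + 233390 = ((161 - 96) + (-349)²*(2 - 349)²) + 233390 = (65 + 121801*(-347)²) + 233390 = (65 + 121801*120409) + 233390 = (65 + 14665936609) + 233390 = 14665936674 + 233390 = 14666170064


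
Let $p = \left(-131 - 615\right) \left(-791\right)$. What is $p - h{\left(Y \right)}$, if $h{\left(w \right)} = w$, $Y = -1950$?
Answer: $592036$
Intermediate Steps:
$p = 590086$ ($p = \left(-746\right) \left(-791\right) = 590086$)
$p - h{\left(Y \right)} = 590086 - -1950 = 590086 + 1950 = 592036$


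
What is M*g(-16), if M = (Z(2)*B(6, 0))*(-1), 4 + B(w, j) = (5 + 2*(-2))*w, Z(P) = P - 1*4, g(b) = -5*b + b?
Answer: 256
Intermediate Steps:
g(b) = -4*b
Z(P) = -4 + P (Z(P) = P - 4 = -4 + P)
B(w, j) = -4 + w (B(w, j) = -4 + (5 + 2*(-2))*w = -4 + (5 - 4)*w = -4 + 1*w = -4 + w)
M = 4 (M = ((-4 + 2)*(-4 + 6))*(-1) = -2*2*(-1) = -4*(-1) = 4)
M*g(-16) = 4*(-4*(-16)) = 4*64 = 256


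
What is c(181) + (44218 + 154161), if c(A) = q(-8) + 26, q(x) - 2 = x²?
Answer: 198471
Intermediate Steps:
q(x) = 2 + x²
c(A) = 92 (c(A) = (2 + (-8)²) + 26 = (2 + 64) + 26 = 66 + 26 = 92)
c(181) + (44218 + 154161) = 92 + (44218 + 154161) = 92 + 198379 = 198471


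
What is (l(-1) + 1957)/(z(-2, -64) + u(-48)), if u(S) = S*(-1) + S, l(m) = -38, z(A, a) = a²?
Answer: 1919/4096 ≈ 0.46851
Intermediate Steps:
u(S) = 0 (u(S) = -S + S = 0)
(l(-1) + 1957)/(z(-2, -64) + u(-48)) = (-38 + 1957)/((-64)² + 0) = 1919/(4096 + 0) = 1919/4096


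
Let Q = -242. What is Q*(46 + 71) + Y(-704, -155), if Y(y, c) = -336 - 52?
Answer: -28702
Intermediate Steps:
Y(y, c) = -388
Q*(46 + 71) + Y(-704, -155) = -242*(46 + 71) - 388 = -242*117 - 388 = -28314 - 388 = -28702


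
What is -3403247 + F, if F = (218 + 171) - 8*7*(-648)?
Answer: -3366570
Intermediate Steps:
F = 36677 (F = 389 - 56*(-648) = 389 + 36288 = 36677)
-3403247 + F = -3403247 + 36677 = -3366570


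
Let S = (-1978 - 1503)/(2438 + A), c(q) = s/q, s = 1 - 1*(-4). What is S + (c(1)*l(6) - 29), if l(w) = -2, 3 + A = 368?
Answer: -112798/2803 ≈ -40.242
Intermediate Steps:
A = 365 (A = -3 + 368 = 365)
s = 5 (s = 1 + 4 = 5)
c(q) = 5/q
S = -3481/2803 (S = (-1978 - 1503)/(2438 + 365) = -3481/2803 ≈ -1.2419)
S + (c(1)*l(6) - 29) = -3481/2803 + ((5/1)*(-2) - 29) = -3481/2803 + ((5*1)*(-2) - 29) = -3481/2803 + (5*(-2) - 29) = -3481/2803 + (-10 - 29) = -3481/2803 - 39 = -112798/2803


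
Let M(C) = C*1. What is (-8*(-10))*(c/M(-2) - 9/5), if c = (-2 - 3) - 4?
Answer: 216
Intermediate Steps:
M(C) = C
c = -9 (c = -5 - 4 = -9)
(-8*(-10))*(c/M(-2) - 9/5) = (-8*(-10))*(-9/(-2) - 9/5) = 80*(-9*(-1/2) - 9*1/5) = 80*(9/2 - 9/5) = 80*(27/10) = 216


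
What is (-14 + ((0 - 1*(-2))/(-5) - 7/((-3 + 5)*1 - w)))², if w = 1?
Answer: 11449/25 ≈ 457.96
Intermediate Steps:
(-14 + ((0 - 1*(-2))/(-5) - 7/((-3 + 5)*1 - w)))² = (-14 + ((0 - 1*(-2))/(-5) - 7/((-3 + 5)*1 - 1*1)))² = (-14 + ((0 + 2)*(-⅕) - 7/(2*1 - 1)))² = (-14 + (2*(-⅕) - 7/(2 - 1)))² = (-14 + (-⅖ - 7/1))² = (-14 + (-⅖ - 7*1))² = (-14 + (-⅖ - 7))² = (-14 - 37/5)² = (-107/5)² = 11449/25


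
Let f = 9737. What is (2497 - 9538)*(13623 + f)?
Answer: -164477760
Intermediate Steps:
(2497 - 9538)*(13623 + f) = (2497 - 9538)*(13623 + 9737) = -7041*23360 = -164477760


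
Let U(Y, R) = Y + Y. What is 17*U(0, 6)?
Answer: 0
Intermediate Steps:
U(Y, R) = 2*Y
17*U(0, 6) = 17*(2*0) = 17*0 = 0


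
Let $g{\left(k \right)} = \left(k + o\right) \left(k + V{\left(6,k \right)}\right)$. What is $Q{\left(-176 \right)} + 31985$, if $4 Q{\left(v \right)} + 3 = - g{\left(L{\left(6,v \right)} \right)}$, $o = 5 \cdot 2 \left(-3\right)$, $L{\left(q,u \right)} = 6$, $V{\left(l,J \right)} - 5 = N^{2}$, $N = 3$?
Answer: $\frac{128417}{4} \approx 32104.0$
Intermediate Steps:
$V{\left(l,J \right)} = 14$ ($V{\left(l,J \right)} = 5 + 3^{2} = 5 + 9 = 14$)
$o = -30$ ($o = 10 \left(-3\right) = -30$)
$g{\left(k \right)} = \left(-30 + k\right) \left(14 + k\right)$ ($g{\left(k \right)} = \left(k - 30\right) \left(k + 14\right) = \left(-30 + k\right) \left(14 + k\right)$)
$Q{\left(v \right)} = \frac{477}{4}$ ($Q{\left(v \right)} = - \frac{3}{4} + \frac{\left(-1\right) \left(-420 + 6^{2} - 96\right)}{4} = - \frac{3}{4} + \frac{\left(-1\right) \left(-420 + 36 - 96\right)}{4} = - \frac{3}{4} + \frac{\left(-1\right) \left(-480\right)}{4} = - \frac{3}{4} + \frac{1}{4} \cdot 480 = - \frac{3}{4} + 120 = \frac{477}{4}$)
$Q{\left(-176 \right)} + 31985 = \frac{477}{4} + 31985 = \frac{128417}{4}$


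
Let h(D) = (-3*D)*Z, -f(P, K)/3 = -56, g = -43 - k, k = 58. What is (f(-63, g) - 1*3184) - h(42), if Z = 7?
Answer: -2134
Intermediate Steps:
g = -101 (g = -43 - 1*58 = -43 - 58 = -101)
f(P, K) = 168 (f(P, K) = -3*(-56) = 168)
h(D) = -21*D (h(D) = -3*D*7 = -21*D)
(f(-63, g) - 1*3184) - h(42) = (168 - 1*3184) - (-21)*42 = (168 - 3184) - 1*(-882) = -3016 + 882 = -2134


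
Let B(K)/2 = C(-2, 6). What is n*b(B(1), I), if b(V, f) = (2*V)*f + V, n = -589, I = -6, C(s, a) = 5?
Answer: 64790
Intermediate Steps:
B(K) = 10 (B(K) = 2*5 = 10)
b(V, f) = V + 2*V*f (b(V, f) = 2*V*f + V = V + 2*V*f)
n*b(B(1), I) = -5890*(1 + 2*(-6)) = -5890*(1 - 12) = -5890*(-11) = -589*(-110) = 64790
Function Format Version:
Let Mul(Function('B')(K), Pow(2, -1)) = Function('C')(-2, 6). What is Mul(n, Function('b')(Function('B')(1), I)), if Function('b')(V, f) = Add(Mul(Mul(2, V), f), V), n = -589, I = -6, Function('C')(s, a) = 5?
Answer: 64790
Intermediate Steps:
Function('B')(K) = 10 (Function('B')(K) = Mul(2, 5) = 10)
Function('b')(V, f) = Add(V, Mul(2, V, f)) (Function('b')(V, f) = Add(Mul(2, V, f), V) = Add(V, Mul(2, V, f)))
Mul(n, Function('b')(Function('B')(1), I)) = Mul(-589, Mul(10, Add(1, Mul(2, -6)))) = Mul(-589, Mul(10, Add(1, -12))) = Mul(-589, Mul(10, -11)) = Mul(-589, -110) = 64790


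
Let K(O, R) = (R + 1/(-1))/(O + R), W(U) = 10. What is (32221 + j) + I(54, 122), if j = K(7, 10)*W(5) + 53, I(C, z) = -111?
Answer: 546861/17 ≈ 32168.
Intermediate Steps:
K(O, R) = (-1 + R)/(O + R) (K(O, R) = (R - 1)/(O + R) = (-1 + R)/(O + R))
j = 991/17 (j = ((-1 + 10)/(7 + 10))*10 + 53 = (9/17)*10 + 53 = 90/17 + 53 = 991/17 ≈ 58.294)
(32221 + j) + I(54, 122) = (32221 + 991/17) - 111 = 548748/17 - 111 = 546861/17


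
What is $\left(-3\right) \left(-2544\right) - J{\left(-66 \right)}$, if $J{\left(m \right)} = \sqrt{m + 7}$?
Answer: $7632 - i \sqrt{59} \approx 7632.0 - 7.6811 i$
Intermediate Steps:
$J{\left(m \right)} = \sqrt{7 + m}$
$\left(-3\right) \left(-2544\right) - J{\left(-66 \right)} = \left(-3\right) \left(-2544\right) - \sqrt{7 - 66} = 7632 - \sqrt{-59} = 7632 - i \sqrt{59}$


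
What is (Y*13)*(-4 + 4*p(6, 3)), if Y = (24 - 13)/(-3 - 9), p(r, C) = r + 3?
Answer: -1144/3 ≈ -381.33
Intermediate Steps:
p(r, C) = 3 + r
Y = -11/12 (Y = 11/(-12) = 11*(-1/12) = -11/12 ≈ -0.91667)
(Y*13)*(-4 + 4*p(6, 3)) = (-11/12*13)*(-4 + 4*(3 + 6)) = -143*(-4 + 4*9)/12 = -143*(-4 + 36)/12 = -143/12*32 = -1144/3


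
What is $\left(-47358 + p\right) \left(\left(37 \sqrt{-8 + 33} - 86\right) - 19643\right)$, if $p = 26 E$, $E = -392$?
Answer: $1124757200$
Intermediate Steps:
$p = -10192$ ($p = 26 \left(-392\right) = -10192$)
$\left(-47358 + p\right) \left(\left(37 \sqrt{-8 + 33} - 86\right) - 19643\right) = \left(-47358 - 10192\right) \left(\left(37 \sqrt{-8 + 33} - 86\right) - 19643\right) = - 57550 \left(\left(37 \sqrt{25} - 86\right) - 19643\right) = - 57550 \left(\left(37 \cdot 5 - 86\right) - 19643\right) = - 57550 \left(\left(185 - 86\right) - 19643\right) = - 57550 \left(99 - 19643\right) = \left(-57550\right) \left(-19544\right) = 1124757200$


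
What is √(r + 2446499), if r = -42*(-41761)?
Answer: √4200461 ≈ 2049.5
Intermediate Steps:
r = 1753962
√(r + 2446499) = √(1753962 + 2446499) = √4200461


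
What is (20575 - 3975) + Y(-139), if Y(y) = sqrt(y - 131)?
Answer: 16600 + 3*I*sqrt(30) ≈ 16600.0 + 16.432*I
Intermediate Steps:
Y(y) = sqrt(-131 + y)
(20575 - 3975) + Y(-139) = (20575 - 3975) + sqrt(-131 - 139) = 16600 + sqrt(-270) = 16600 + 3*I*sqrt(30)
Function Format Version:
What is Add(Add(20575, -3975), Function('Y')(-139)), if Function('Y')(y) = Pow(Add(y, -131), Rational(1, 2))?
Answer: Add(16600, Mul(3, I, Pow(30, Rational(1, 2)))) ≈ Add(16600., Mul(16.432, I))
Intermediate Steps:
Function('Y')(y) = Pow(Add(-131, y), Rational(1, 2))
Add(Add(20575, -3975), Function('Y')(-139)) = Add(Add(20575, -3975), Pow(Add(-131, -139), Rational(1, 2))) = Add(16600, Pow(-270, Rational(1, 2))) = Add(16600, Mul(3, I, Pow(30, Rational(1, 2))))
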